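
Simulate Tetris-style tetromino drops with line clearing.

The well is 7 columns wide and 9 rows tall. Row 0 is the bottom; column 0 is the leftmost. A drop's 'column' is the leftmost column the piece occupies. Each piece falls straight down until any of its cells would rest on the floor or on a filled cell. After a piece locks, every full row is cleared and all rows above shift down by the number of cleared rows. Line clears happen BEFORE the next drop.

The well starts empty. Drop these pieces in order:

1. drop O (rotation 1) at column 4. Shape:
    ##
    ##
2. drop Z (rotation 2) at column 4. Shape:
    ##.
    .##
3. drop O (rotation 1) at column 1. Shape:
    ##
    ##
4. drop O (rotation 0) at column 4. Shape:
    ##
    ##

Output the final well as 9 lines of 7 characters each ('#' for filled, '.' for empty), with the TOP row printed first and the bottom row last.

Drop 1: O rot1 at col 4 lands with bottom-row=0; cleared 0 line(s) (total 0); column heights now [0 0 0 0 2 2 0], max=2
Drop 2: Z rot2 at col 4 lands with bottom-row=2; cleared 0 line(s) (total 0); column heights now [0 0 0 0 4 4 3], max=4
Drop 3: O rot1 at col 1 lands with bottom-row=0; cleared 0 line(s) (total 0); column heights now [0 2 2 0 4 4 3], max=4
Drop 4: O rot0 at col 4 lands with bottom-row=4; cleared 0 line(s) (total 0); column heights now [0 2 2 0 6 6 3], max=6

Answer: .......
.......
.......
....##.
....##.
....##.
.....##
.##.##.
.##.##.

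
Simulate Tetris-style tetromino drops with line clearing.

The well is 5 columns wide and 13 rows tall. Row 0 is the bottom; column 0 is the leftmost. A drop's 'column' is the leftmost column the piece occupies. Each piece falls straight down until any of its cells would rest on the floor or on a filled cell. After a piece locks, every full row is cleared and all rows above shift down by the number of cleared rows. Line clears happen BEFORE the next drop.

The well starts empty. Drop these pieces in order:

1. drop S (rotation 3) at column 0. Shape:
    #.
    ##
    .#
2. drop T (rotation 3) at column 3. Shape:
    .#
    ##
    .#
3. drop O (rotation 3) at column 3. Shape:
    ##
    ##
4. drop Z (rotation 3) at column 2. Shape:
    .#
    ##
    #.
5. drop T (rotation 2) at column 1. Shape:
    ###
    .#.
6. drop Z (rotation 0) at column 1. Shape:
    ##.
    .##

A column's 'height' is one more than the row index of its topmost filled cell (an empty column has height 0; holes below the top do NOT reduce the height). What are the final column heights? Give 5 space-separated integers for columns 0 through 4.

Drop 1: S rot3 at col 0 lands with bottom-row=0; cleared 0 line(s) (total 0); column heights now [3 2 0 0 0], max=3
Drop 2: T rot3 at col 3 lands with bottom-row=0; cleared 0 line(s) (total 0); column heights now [3 2 0 2 3], max=3
Drop 3: O rot3 at col 3 lands with bottom-row=3; cleared 0 line(s) (total 0); column heights now [3 2 0 5 5], max=5
Drop 4: Z rot3 at col 2 lands with bottom-row=4; cleared 0 line(s) (total 0); column heights now [3 2 6 7 5], max=7
Drop 5: T rot2 at col 1 lands with bottom-row=6; cleared 0 line(s) (total 0); column heights now [3 8 8 8 5], max=8
Drop 6: Z rot0 at col 1 lands with bottom-row=8; cleared 0 line(s) (total 0); column heights now [3 10 10 9 5], max=10

Answer: 3 10 10 9 5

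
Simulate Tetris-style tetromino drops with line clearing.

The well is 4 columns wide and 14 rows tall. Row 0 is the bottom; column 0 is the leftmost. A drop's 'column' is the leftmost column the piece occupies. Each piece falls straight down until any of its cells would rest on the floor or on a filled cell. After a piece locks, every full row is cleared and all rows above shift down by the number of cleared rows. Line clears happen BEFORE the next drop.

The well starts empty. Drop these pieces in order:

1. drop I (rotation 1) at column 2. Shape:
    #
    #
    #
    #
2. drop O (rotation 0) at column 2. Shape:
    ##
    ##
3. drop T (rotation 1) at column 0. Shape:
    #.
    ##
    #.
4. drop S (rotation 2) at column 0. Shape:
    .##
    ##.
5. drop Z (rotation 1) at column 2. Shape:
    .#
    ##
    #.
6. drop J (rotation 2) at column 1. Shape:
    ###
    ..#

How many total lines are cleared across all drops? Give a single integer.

Drop 1: I rot1 at col 2 lands with bottom-row=0; cleared 0 line(s) (total 0); column heights now [0 0 4 0], max=4
Drop 2: O rot0 at col 2 lands with bottom-row=4; cleared 0 line(s) (total 0); column heights now [0 0 6 6], max=6
Drop 3: T rot1 at col 0 lands with bottom-row=0; cleared 0 line(s) (total 0); column heights now [3 2 6 6], max=6
Drop 4: S rot2 at col 0 lands with bottom-row=5; cleared 1 line(s) (total 1); column heights now [3 6 6 5], max=6
Drop 5: Z rot1 at col 2 lands with bottom-row=6; cleared 0 line(s) (total 1); column heights now [3 6 8 9], max=9
Drop 6: J rot2 at col 1 lands with bottom-row=9; cleared 0 line(s) (total 1); column heights now [3 11 11 11], max=11

Answer: 1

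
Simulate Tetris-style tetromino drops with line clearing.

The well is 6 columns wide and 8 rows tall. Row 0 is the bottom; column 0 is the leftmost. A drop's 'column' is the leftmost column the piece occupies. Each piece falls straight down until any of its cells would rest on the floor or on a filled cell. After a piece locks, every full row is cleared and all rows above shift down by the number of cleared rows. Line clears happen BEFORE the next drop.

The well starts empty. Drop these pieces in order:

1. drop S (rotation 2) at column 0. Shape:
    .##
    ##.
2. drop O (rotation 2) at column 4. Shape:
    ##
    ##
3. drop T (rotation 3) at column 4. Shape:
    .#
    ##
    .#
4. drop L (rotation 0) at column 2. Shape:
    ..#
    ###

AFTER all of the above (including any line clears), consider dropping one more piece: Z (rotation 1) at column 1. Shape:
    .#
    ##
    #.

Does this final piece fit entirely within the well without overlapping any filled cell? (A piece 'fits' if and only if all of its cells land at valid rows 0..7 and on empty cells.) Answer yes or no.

Answer: yes

Derivation:
Drop 1: S rot2 at col 0 lands with bottom-row=0; cleared 0 line(s) (total 0); column heights now [1 2 2 0 0 0], max=2
Drop 2: O rot2 at col 4 lands with bottom-row=0; cleared 0 line(s) (total 0); column heights now [1 2 2 0 2 2], max=2
Drop 3: T rot3 at col 4 lands with bottom-row=2; cleared 0 line(s) (total 0); column heights now [1 2 2 0 4 5], max=5
Drop 4: L rot0 at col 2 lands with bottom-row=4; cleared 0 line(s) (total 0); column heights now [1 2 5 5 6 5], max=6
Test piece Z rot1 at col 1 (width 2): heights before test = [1 2 5 5 6 5]; fits = True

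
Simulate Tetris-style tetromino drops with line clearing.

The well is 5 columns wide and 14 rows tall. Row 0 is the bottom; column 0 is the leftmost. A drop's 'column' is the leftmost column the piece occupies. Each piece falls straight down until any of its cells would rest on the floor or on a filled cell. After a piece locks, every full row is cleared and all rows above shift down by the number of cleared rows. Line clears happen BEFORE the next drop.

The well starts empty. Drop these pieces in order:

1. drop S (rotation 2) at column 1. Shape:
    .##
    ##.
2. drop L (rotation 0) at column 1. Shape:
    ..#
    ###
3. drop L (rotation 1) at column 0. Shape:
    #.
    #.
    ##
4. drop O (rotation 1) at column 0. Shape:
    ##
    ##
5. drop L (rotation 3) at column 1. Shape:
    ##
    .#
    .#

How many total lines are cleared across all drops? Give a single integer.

Drop 1: S rot2 at col 1 lands with bottom-row=0; cleared 0 line(s) (total 0); column heights now [0 1 2 2 0], max=2
Drop 2: L rot0 at col 1 lands with bottom-row=2; cleared 0 line(s) (total 0); column heights now [0 3 3 4 0], max=4
Drop 3: L rot1 at col 0 lands with bottom-row=3; cleared 0 line(s) (total 0); column heights now [6 4 3 4 0], max=6
Drop 4: O rot1 at col 0 lands with bottom-row=6; cleared 0 line(s) (total 0); column heights now [8 8 3 4 0], max=8
Drop 5: L rot3 at col 1 lands with bottom-row=6; cleared 0 line(s) (total 0); column heights now [8 9 9 4 0], max=9

Answer: 0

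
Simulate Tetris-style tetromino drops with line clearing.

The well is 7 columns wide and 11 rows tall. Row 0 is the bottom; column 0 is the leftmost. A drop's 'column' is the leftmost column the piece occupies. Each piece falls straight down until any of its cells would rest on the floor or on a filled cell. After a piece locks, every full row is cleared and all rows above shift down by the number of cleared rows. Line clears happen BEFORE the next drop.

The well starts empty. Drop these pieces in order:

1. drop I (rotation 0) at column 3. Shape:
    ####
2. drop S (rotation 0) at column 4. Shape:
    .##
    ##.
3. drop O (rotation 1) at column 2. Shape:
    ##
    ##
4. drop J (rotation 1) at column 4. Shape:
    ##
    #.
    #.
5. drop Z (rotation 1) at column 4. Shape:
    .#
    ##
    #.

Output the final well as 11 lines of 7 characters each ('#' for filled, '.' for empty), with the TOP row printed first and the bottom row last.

Drop 1: I rot0 at col 3 lands with bottom-row=0; cleared 0 line(s) (total 0); column heights now [0 0 0 1 1 1 1], max=1
Drop 2: S rot0 at col 4 lands with bottom-row=1; cleared 0 line(s) (total 0); column heights now [0 0 0 1 2 3 3], max=3
Drop 3: O rot1 at col 2 lands with bottom-row=1; cleared 0 line(s) (total 0); column heights now [0 0 3 3 2 3 3], max=3
Drop 4: J rot1 at col 4 lands with bottom-row=2; cleared 0 line(s) (total 0); column heights now [0 0 3 3 5 5 3], max=5
Drop 5: Z rot1 at col 4 lands with bottom-row=5; cleared 0 line(s) (total 0); column heights now [0 0 3 3 7 8 3], max=8

Answer: .......
.......
.......
.....#.
....##.
....#..
....##.
....#..
..#####
..####.
...####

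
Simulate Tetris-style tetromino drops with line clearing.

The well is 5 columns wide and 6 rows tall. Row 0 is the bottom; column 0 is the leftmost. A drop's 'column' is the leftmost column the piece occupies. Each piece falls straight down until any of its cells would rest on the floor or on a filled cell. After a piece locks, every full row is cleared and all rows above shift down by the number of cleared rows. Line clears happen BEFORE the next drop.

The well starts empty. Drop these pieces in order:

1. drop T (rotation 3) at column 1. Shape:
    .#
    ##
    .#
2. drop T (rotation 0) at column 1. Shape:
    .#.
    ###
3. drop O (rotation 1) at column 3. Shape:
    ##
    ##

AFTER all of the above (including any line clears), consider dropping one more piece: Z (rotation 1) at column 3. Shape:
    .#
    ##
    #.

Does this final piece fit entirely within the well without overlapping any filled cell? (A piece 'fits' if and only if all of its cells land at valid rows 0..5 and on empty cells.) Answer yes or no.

Drop 1: T rot3 at col 1 lands with bottom-row=0; cleared 0 line(s) (total 0); column heights now [0 2 3 0 0], max=3
Drop 2: T rot0 at col 1 lands with bottom-row=3; cleared 0 line(s) (total 0); column heights now [0 4 5 4 0], max=5
Drop 3: O rot1 at col 3 lands with bottom-row=4; cleared 0 line(s) (total 0); column heights now [0 4 5 6 6], max=6
Test piece Z rot1 at col 3 (width 2): heights before test = [0 4 5 6 6]; fits = False

Answer: no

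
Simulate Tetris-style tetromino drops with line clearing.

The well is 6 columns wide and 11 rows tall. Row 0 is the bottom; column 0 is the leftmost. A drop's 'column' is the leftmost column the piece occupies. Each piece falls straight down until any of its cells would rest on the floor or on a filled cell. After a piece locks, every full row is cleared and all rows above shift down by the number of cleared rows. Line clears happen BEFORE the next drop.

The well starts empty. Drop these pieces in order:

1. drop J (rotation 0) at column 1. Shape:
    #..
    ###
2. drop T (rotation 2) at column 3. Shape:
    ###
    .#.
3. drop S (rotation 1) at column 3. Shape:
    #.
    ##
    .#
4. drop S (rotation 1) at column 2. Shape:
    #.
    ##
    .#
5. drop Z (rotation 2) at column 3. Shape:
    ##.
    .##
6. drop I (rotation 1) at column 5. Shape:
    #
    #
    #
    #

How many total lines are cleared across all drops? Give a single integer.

Drop 1: J rot0 at col 1 lands with bottom-row=0; cleared 0 line(s) (total 0); column heights now [0 2 1 1 0 0], max=2
Drop 2: T rot2 at col 3 lands with bottom-row=0; cleared 0 line(s) (total 0); column heights now [0 2 1 2 2 2], max=2
Drop 3: S rot1 at col 3 lands with bottom-row=2; cleared 0 line(s) (total 0); column heights now [0 2 1 5 4 2], max=5
Drop 4: S rot1 at col 2 lands with bottom-row=5; cleared 0 line(s) (total 0); column heights now [0 2 8 7 4 2], max=8
Drop 5: Z rot2 at col 3 lands with bottom-row=6; cleared 0 line(s) (total 0); column heights now [0 2 8 8 8 7], max=8
Drop 6: I rot1 at col 5 lands with bottom-row=7; cleared 0 line(s) (total 0); column heights now [0 2 8 8 8 11], max=11

Answer: 0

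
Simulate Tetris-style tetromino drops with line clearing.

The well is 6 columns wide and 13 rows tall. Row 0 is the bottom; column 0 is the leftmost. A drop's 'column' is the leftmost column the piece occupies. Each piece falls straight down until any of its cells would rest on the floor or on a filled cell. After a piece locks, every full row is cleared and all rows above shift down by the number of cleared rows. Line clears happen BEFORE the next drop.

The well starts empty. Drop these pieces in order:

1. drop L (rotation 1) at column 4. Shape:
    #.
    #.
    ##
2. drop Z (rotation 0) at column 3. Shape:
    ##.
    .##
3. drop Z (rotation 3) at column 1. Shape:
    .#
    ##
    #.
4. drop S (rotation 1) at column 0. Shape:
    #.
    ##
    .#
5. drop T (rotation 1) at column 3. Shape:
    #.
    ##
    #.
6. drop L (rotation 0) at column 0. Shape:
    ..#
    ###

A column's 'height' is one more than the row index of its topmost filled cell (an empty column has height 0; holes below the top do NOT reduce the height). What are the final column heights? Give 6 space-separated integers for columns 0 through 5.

Answer: 6 6 7 8 7 4

Derivation:
Drop 1: L rot1 at col 4 lands with bottom-row=0; cleared 0 line(s) (total 0); column heights now [0 0 0 0 3 1], max=3
Drop 2: Z rot0 at col 3 lands with bottom-row=3; cleared 0 line(s) (total 0); column heights now [0 0 0 5 5 4], max=5
Drop 3: Z rot3 at col 1 lands with bottom-row=0; cleared 0 line(s) (total 0); column heights now [0 2 3 5 5 4], max=5
Drop 4: S rot1 at col 0 lands with bottom-row=2; cleared 0 line(s) (total 0); column heights now [5 4 3 5 5 4], max=5
Drop 5: T rot1 at col 3 lands with bottom-row=5; cleared 0 line(s) (total 0); column heights now [5 4 3 8 7 4], max=8
Drop 6: L rot0 at col 0 lands with bottom-row=5; cleared 0 line(s) (total 0); column heights now [6 6 7 8 7 4], max=8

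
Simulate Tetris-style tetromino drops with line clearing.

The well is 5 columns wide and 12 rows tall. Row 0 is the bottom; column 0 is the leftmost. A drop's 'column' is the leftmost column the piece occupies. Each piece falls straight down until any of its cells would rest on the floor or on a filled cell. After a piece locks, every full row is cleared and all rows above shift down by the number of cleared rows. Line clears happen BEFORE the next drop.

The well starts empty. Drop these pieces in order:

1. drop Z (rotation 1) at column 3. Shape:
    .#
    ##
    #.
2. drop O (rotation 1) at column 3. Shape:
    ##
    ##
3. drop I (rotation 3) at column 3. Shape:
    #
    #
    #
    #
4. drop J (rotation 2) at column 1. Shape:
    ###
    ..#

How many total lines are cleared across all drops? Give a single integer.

Answer: 0

Derivation:
Drop 1: Z rot1 at col 3 lands with bottom-row=0; cleared 0 line(s) (total 0); column heights now [0 0 0 2 3], max=3
Drop 2: O rot1 at col 3 lands with bottom-row=3; cleared 0 line(s) (total 0); column heights now [0 0 0 5 5], max=5
Drop 3: I rot3 at col 3 lands with bottom-row=5; cleared 0 line(s) (total 0); column heights now [0 0 0 9 5], max=9
Drop 4: J rot2 at col 1 lands with bottom-row=9; cleared 0 line(s) (total 0); column heights now [0 11 11 11 5], max=11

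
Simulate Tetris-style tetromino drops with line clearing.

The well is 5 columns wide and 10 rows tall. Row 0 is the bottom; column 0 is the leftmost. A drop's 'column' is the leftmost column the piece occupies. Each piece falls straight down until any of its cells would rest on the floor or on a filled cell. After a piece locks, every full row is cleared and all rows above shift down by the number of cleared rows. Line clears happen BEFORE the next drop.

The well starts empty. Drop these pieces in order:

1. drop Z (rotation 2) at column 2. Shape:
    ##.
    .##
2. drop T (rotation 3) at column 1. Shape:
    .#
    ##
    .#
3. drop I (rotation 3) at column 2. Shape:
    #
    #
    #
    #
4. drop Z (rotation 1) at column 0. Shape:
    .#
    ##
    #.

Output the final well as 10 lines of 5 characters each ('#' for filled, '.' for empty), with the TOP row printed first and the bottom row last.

Answer: .....
..#..
..#..
..#..
.##..
###..
###..
..#..
..##.
...##

Derivation:
Drop 1: Z rot2 at col 2 lands with bottom-row=0; cleared 0 line(s) (total 0); column heights now [0 0 2 2 1], max=2
Drop 2: T rot3 at col 1 lands with bottom-row=2; cleared 0 line(s) (total 0); column heights now [0 4 5 2 1], max=5
Drop 3: I rot3 at col 2 lands with bottom-row=5; cleared 0 line(s) (total 0); column heights now [0 4 9 2 1], max=9
Drop 4: Z rot1 at col 0 lands with bottom-row=3; cleared 0 line(s) (total 0); column heights now [5 6 9 2 1], max=9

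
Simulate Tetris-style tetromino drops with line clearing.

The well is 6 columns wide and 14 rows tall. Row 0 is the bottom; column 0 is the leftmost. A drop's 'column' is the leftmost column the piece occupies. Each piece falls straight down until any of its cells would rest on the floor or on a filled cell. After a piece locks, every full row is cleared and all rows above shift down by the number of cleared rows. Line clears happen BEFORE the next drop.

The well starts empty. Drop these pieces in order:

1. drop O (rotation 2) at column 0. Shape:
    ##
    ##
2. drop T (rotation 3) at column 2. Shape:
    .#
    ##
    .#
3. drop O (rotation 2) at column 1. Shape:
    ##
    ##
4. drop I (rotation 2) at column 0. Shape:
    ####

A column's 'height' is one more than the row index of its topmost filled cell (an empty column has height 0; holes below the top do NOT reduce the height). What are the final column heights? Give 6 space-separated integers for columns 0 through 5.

Drop 1: O rot2 at col 0 lands with bottom-row=0; cleared 0 line(s) (total 0); column heights now [2 2 0 0 0 0], max=2
Drop 2: T rot3 at col 2 lands with bottom-row=0; cleared 0 line(s) (total 0); column heights now [2 2 2 3 0 0], max=3
Drop 3: O rot2 at col 1 lands with bottom-row=2; cleared 0 line(s) (total 0); column heights now [2 4 4 3 0 0], max=4
Drop 4: I rot2 at col 0 lands with bottom-row=4; cleared 0 line(s) (total 0); column heights now [5 5 5 5 0 0], max=5

Answer: 5 5 5 5 0 0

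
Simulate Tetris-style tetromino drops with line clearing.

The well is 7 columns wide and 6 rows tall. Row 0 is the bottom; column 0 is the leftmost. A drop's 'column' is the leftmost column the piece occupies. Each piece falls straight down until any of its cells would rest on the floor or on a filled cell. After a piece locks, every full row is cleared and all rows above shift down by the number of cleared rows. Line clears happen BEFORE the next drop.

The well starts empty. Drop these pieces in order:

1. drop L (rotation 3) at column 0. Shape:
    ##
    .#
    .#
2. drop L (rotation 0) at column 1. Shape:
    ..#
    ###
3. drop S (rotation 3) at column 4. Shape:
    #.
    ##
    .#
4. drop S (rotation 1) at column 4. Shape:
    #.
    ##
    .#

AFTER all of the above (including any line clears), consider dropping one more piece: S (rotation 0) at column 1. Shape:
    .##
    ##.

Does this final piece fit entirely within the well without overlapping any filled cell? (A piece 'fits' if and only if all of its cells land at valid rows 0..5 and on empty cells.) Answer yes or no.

Answer: yes

Derivation:
Drop 1: L rot3 at col 0 lands with bottom-row=0; cleared 0 line(s) (total 0); column heights now [3 3 0 0 0 0 0], max=3
Drop 2: L rot0 at col 1 lands with bottom-row=3; cleared 0 line(s) (total 0); column heights now [3 4 4 5 0 0 0], max=5
Drop 3: S rot3 at col 4 lands with bottom-row=0; cleared 0 line(s) (total 0); column heights now [3 4 4 5 3 2 0], max=5
Drop 4: S rot1 at col 4 lands with bottom-row=2; cleared 0 line(s) (total 0); column heights now [3 4 4 5 5 4 0], max=5
Test piece S rot0 at col 1 (width 3): heights before test = [3 4 4 5 5 4 0]; fits = True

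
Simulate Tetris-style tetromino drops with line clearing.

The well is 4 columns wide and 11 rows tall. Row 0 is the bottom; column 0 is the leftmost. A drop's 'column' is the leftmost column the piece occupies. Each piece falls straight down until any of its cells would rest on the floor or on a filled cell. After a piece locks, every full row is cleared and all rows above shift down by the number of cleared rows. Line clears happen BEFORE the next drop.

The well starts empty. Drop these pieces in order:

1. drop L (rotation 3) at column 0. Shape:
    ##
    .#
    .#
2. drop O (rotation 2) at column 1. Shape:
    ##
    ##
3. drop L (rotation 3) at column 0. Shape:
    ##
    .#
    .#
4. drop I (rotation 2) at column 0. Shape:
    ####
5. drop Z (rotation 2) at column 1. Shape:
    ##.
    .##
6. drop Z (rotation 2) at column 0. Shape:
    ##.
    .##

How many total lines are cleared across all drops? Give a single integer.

Drop 1: L rot3 at col 0 lands with bottom-row=0; cleared 0 line(s) (total 0); column heights now [3 3 0 0], max=3
Drop 2: O rot2 at col 1 lands with bottom-row=3; cleared 0 line(s) (total 0); column heights now [3 5 5 0], max=5
Drop 3: L rot3 at col 0 lands with bottom-row=5; cleared 0 line(s) (total 0); column heights now [8 8 5 0], max=8
Drop 4: I rot2 at col 0 lands with bottom-row=8; cleared 1 line(s) (total 1); column heights now [8 8 5 0], max=8
Drop 5: Z rot2 at col 1 lands with bottom-row=7; cleared 1 line(s) (total 2); column heights now [3 8 8 0], max=8
Drop 6: Z rot2 at col 0 lands with bottom-row=8; cleared 0 line(s) (total 2); column heights now [10 10 9 0], max=10

Answer: 2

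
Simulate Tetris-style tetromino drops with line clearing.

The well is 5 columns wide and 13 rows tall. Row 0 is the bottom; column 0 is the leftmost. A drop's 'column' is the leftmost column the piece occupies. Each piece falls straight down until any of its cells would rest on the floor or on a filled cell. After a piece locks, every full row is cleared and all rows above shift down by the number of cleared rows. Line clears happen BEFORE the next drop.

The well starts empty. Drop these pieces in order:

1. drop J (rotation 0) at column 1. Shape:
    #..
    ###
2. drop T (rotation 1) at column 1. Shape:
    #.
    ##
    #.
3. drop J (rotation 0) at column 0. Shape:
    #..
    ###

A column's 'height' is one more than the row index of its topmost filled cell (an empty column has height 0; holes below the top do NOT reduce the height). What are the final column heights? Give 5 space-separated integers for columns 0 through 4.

Drop 1: J rot0 at col 1 lands with bottom-row=0; cleared 0 line(s) (total 0); column heights now [0 2 1 1 0], max=2
Drop 2: T rot1 at col 1 lands with bottom-row=2; cleared 0 line(s) (total 0); column heights now [0 5 4 1 0], max=5
Drop 3: J rot0 at col 0 lands with bottom-row=5; cleared 0 line(s) (total 0); column heights now [7 6 6 1 0], max=7

Answer: 7 6 6 1 0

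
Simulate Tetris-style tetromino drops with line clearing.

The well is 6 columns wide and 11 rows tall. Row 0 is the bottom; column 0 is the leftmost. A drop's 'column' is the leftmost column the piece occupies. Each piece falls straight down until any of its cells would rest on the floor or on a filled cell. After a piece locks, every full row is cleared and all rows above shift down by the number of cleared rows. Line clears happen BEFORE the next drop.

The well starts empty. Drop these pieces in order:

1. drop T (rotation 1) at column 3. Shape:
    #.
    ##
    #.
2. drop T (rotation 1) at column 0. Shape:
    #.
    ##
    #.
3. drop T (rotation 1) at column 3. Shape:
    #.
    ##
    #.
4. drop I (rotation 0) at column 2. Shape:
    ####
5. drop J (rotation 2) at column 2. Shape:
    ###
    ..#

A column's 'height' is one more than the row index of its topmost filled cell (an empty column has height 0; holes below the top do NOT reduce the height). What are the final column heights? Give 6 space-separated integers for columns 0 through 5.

Answer: 3 2 9 9 9 7

Derivation:
Drop 1: T rot1 at col 3 lands with bottom-row=0; cleared 0 line(s) (total 0); column heights now [0 0 0 3 2 0], max=3
Drop 2: T rot1 at col 0 lands with bottom-row=0; cleared 0 line(s) (total 0); column heights now [3 2 0 3 2 0], max=3
Drop 3: T rot1 at col 3 lands with bottom-row=3; cleared 0 line(s) (total 0); column heights now [3 2 0 6 5 0], max=6
Drop 4: I rot0 at col 2 lands with bottom-row=6; cleared 0 line(s) (total 0); column heights now [3 2 7 7 7 7], max=7
Drop 5: J rot2 at col 2 lands with bottom-row=7; cleared 0 line(s) (total 0); column heights now [3 2 9 9 9 7], max=9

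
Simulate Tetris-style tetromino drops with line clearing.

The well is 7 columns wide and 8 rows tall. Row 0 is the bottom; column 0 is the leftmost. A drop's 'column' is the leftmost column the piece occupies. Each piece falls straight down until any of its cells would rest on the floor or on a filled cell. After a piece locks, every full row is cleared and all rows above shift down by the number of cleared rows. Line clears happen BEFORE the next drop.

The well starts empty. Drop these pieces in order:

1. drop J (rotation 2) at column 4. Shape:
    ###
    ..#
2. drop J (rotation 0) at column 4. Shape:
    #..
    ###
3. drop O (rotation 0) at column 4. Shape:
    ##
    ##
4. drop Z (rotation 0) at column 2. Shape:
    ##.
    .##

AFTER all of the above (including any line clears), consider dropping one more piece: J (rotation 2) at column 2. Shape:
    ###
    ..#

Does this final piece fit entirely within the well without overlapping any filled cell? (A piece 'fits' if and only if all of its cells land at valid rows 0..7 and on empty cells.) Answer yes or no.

Answer: no

Derivation:
Drop 1: J rot2 at col 4 lands with bottom-row=0; cleared 0 line(s) (total 0); column heights now [0 0 0 0 2 2 2], max=2
Drop 2: J rot0 at col 4 lands with bottom-row=2; cleared 0 line(s) (total 0); column heights now [0 0 0 0 4 3 3], max=4
Drop 3: O rot0 at col 4 lands with bottom-row=4; cleared 0 line(s) (total 0); column heights now [0 0 0 0 6 6 3], max=6
Drop 4: Z rot0 at col 2 lands with bottom-row=6; cleared 0 line(s) (total 0); column heights now [0 0 8 8 7 6 3], max=8
Test piece J rot2 at col 2 (width 3): heights before test = [0 0 8 8 7 6 3]; fits = False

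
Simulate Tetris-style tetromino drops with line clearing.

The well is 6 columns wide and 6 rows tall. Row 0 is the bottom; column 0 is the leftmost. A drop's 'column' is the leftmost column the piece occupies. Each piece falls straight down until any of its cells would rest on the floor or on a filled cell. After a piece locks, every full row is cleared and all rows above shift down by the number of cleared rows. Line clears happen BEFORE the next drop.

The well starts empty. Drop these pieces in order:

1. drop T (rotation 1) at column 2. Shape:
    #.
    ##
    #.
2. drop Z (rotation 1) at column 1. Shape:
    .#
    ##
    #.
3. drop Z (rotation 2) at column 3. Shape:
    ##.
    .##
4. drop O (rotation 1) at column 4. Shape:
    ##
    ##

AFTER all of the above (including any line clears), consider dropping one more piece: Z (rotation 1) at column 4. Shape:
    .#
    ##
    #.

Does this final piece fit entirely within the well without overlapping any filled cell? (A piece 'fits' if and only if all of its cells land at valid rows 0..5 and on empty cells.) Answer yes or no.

Drop 1: T rot1 at col 2 lands with bottom-row=0; cleared 0 line(s) (total 0); column heights now [0 0 3 2 0 0], max=3
Drop 2: Z rot1 at col 1 lands with bottom-row=2; cleared 0 line(s) (total 0); column heights now [0 4 5 2 0 0], max=5
Drop 3: Z rot2 at col 3 lands with bottom-row=1; cleared 0 line(s) (total 0); column heights now [0 4 5 3 3 2], max=5
Drop 4: O rot1 at col 4 lands with bottom-row=3; cleared 0 line(s) (total 0); column heights now [0 4 5 3 5 5], max=5
Test piece Z rot1 at col 4 (width 2): heights before test = [0 4 5 3 5 5]; fits = False

Answer: no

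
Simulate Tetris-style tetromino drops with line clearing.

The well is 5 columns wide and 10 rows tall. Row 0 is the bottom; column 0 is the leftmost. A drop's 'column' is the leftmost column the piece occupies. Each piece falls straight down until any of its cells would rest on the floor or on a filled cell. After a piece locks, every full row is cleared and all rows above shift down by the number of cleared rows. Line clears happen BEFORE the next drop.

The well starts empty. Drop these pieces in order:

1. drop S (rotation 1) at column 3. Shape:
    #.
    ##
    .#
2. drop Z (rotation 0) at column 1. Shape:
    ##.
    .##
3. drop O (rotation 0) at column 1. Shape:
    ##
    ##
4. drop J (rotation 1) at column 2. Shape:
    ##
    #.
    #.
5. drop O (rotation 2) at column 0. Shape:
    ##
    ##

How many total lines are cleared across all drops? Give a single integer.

Answer: 0

Derivation:
Drop 1: S rot1 at col 3 lands with bottom-row=0; cleared 0 line(s) (total 0); column heights now [0 0 0 3 2], max=3
Drop 2: Z rot0 at col 1 lands with bottom-row=3; cleared 0 line(s) (total 0); column heights now [0 5 5 4 2], max=5
Drop 3: O rot0 at col 1 lands with bottom-row=5; cleared 0 line(s) (total 0); column heights now [0 7 7 4 2], max=7
Drop 4: J rot1 at col 2 lands with bottom-row=7; cleared 0 line(s) (total 0); column heights now [0 7 10 10 2], max=10
Drop 5: O rot2 at col 0 lands with bottom-row=7; cleared 0 line(s) (total 0); column heights now [9 9 10 10 2], max=10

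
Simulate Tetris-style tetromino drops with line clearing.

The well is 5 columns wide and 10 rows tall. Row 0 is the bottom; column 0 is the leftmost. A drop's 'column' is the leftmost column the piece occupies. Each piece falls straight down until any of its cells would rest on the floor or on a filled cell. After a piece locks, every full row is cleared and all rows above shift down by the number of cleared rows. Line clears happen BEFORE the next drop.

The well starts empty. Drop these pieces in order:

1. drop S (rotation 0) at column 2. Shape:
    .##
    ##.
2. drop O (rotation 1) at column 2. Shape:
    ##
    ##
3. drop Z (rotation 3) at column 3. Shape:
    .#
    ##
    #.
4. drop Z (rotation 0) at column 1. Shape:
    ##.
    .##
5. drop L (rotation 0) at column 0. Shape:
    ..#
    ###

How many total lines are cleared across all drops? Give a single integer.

Answer: 0

Derivation:
Drop 1: S rot0 at col 2 lands with bottom-row=0; cleared 0 line(s) (total 0); column heights now [0 0 1 2 2], max=2
Drop 2: O rot1 at col 2 lands with bottom-row=2; cleared 0 line(s) (total 0); column heights now [0 0 4 4 2], max=4
Drop 3: Z rot3 at col 3 lands with bottom-row=4; cleared 0 line(s) (total 0); column heights now [0 0 4 6 7], max=7
Drop 4: Z rot0 at col 1 lands with bottom-row=6; cleared 0 line(s) (total 0); column heights now [0 8 8 7 7], max=8
Drop 5: L rot0 at col 0 lands with bottom-row=8; cleared 0 line(s) (total 0); column heights now [9 9 10 7 7], max=10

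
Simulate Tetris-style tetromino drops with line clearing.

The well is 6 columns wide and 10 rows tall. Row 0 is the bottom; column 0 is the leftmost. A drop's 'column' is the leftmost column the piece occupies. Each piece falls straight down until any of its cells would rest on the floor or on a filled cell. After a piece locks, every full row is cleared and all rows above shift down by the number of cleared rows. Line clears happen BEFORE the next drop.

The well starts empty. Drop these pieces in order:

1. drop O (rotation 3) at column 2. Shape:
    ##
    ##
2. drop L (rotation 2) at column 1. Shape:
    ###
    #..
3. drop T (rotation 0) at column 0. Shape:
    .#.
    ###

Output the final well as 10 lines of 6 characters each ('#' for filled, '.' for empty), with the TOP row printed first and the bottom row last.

Drop 1: O rot3 at col 2 lands with bottom-row=0; cleared 0 line(s) (total 0); column heights now [0 0 2 2 0 0], max=2
Drop 2: L rot2 at col 1 lands with bottom-row=1; cleared 0 line(s) (total 0); column heights now [0 3 3 3 0 0], max=3
Drop 3: T rot0 at col 0 lands with bottom-row=3; cleared 0 line(s) (total 0); column heights now [4 5 4 3 0 0], max=5

Answer: ......
......
......
......
......
.#....
###...
.###..
.###..
..##..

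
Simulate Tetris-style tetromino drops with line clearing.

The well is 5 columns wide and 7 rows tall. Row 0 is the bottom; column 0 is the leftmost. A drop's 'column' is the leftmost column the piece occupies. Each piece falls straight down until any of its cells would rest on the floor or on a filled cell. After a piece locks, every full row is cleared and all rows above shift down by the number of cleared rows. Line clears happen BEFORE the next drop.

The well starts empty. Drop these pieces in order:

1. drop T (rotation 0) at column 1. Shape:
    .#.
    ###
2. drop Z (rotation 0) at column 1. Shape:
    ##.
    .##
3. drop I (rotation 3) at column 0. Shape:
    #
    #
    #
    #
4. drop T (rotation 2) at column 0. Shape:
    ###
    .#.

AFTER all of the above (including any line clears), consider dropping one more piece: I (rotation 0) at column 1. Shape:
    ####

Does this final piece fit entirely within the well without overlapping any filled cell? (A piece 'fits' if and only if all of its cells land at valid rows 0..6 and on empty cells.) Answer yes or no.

Drop 1: T rot0 at col 1 lands with bottom-row=0; cleared 0 line(s) (total 0); column heights now [0 1 2 1 0], max=2
Drop 2: Z rot0 at col 1 lands with bottom-row=2; cleared 0 line(s) (total 0); column heights now [0 4 4 3 0], max=4
Drop 3: I rot3 at col 0 lands with bottom-row=0; cleared 0 line(s) (total 0); column heights now [4 4 4 3 0], max=4
Drop 4: T rot2 at col 0 lands with bottom-row=4; cleared 0 line(s) (total 0); column heights now [6 6 6 3 0], max=6
Test piece I rot0 at col 1 (width 4): heights before test = [6 6 6 3 0]; fits = True

Answer: yes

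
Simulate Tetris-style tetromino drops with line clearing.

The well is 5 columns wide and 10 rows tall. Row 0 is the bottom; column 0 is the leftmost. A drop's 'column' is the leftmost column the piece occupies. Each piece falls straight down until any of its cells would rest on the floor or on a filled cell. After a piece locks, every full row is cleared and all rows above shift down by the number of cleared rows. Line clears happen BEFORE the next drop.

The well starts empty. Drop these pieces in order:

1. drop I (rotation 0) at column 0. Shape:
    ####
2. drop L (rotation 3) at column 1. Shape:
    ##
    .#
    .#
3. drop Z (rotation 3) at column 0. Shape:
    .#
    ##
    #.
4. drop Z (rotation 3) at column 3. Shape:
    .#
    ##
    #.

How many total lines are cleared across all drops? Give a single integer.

Drop 1: I rot0 at col 0 lands with bottom-row=0; cleared 0 line(s) (total 0); column heights now [1 1 1 1 0], max=1
Drop 2: L rot3 at col 1 lands with bottom-row=1; cleared 0 line(s) (total 0); column heights now [1 4 4 1 0], max=4
Drop 3: Z rot3 at col 0 lands with bottom-row=3; cleared 0 line(s) (total 0); column heights now [5 6 4 1 0], max=6
Drop 4: Z rot3 at col 3 lands with bottom-row=1; cleared 0 line(s) (total 0); column heights now [5 6 4 3 4], max=6

Answer: 0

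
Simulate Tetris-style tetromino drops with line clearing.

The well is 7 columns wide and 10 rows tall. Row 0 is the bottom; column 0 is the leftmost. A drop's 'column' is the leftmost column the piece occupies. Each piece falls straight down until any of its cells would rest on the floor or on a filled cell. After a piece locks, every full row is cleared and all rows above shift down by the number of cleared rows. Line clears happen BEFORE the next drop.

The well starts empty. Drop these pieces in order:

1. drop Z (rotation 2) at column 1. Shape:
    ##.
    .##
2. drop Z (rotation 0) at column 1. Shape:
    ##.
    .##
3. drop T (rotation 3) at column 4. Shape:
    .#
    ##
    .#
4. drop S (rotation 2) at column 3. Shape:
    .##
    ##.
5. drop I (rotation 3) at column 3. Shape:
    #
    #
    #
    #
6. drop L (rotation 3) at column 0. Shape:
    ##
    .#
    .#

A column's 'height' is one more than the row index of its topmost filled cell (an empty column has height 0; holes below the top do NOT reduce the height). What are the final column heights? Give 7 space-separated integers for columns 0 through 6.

Answer: 7 7 4 8 5 5 0

Derivation:
Drop 1: Z rot2 at col 1 lands with bottom-row=0; cleared 0 line(s) (total 0); column heights now [0 2 2 1 0 0 0], max=2
Drop 2: Z rot0 at col 1 lands with bottom-row=2; cleared 0 line(s) (total 0); column heights now [0 4 4 3 0 0 0], max=4
Drop 3: T rot3 at col 4 lands with bottom-row=0; cleared 0 line(s) (total 0); column heights now [0 4 4 3 2 3 0], max=4
Drop 4: S rot2 at col 3 lands with bottom-row=3; cleared 0 line(s) (total 0); column heights now [0 4 4 4 5 5 0], max=5
Drop 5: I rot3 at col 3 lands with bottom-row=4; cleared 0 line(s) (total 0); column heights now [0 4 4 8 5 5 0], max=8
Drop 6: L rot3 at col 0 lands with bottom-row=4; cleared 0 line(s) (total 0); column heights now [7 7 4 8 5 5 0], max=8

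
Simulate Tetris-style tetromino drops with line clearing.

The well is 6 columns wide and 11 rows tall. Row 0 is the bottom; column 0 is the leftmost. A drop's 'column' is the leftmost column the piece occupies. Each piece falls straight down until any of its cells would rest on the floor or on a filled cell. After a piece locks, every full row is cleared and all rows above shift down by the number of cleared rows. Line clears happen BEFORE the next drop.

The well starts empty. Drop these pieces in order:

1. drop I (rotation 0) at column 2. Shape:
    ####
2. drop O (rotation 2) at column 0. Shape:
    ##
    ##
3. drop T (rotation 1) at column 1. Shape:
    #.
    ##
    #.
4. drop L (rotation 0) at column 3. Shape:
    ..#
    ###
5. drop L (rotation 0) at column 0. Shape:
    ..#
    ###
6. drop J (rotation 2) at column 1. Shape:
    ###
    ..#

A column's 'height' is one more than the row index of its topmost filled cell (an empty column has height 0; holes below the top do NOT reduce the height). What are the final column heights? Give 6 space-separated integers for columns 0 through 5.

Drop 1: I rot0 at col 2 lands with bottom-row=0; cleared 0 line(s) (total 0); column heights now [0 0 1 1 1 1], max=1
Drop 2: O rot2 at col 0 lands with bottom-row=0; cleared 1 line(s) (total 1); column heights now [1 1 0 0 0 0], max=1
Drop 3: T rot1 at col 1 lands with bottom-row=1; cleared 0 line(s) (total 1); column heights now [1 4 3 0 0 0], max=4
Drop 4: L rot0 at col 3 lands with bottom-row=0; cleared 0 line(s) (total 1); column heights now [1 4 3 1 1 2], max=4
Drop 5: L rot0 at col 0 lands with bottom-row=4; cleared 0 line(s) (total 1); column heights now [5 5 6 1 1 2], max=6
Drop 6: J rot2 at col 1 lands with bottom-row=5; cleared 0 line(s) (total 1); column heights now [5 7 7 7 1 2], max=7

Answer: 5 7 7 7 1 2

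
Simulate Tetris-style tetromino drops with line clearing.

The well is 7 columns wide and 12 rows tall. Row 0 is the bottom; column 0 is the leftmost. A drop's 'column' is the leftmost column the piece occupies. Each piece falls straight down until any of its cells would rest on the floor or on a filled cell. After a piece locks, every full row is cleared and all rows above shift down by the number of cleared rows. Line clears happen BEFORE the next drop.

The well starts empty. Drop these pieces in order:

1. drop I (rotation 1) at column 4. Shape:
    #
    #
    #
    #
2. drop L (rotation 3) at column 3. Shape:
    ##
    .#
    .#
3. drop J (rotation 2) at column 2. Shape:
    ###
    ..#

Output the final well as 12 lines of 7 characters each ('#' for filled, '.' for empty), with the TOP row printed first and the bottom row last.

Drop 1: I rot1 at col 4 lands with bottom-row=0; cleared 0 line(s) (total 0); column heights now [0 0 0 0 4 0 0], max=4
Drop 2: L rot3 at col 3 lands with bottom-row=4; cleared 0 line(s) (total 0); column heights now [0 0 0 7 7 0 0], max=7
Drop 3: J rot2 at col 2 lands with bottom-row=7; cleared 0 line(s) (total 0); column heights now [0 0 9 9 9 0 0], max=9

Answer: .......
.......
.......
..###..
....#..
...##..
....#..
....#..
....#..
....#..
....#..
....#..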